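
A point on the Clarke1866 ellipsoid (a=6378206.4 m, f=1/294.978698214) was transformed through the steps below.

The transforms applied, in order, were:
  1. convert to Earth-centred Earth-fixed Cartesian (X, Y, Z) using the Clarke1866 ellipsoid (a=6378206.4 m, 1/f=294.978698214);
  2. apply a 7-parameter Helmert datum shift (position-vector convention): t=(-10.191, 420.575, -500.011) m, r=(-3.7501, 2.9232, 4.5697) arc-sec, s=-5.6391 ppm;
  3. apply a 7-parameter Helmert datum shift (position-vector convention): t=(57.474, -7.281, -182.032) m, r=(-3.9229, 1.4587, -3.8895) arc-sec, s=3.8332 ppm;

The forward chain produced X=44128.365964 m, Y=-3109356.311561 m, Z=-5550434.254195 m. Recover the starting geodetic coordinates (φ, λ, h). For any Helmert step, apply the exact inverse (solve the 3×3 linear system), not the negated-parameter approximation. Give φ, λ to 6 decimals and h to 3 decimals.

start: X=44128.3660, Y=-3109356.3116, Z=-5550434.2542 m
→ Helmert⁻¹: X=44168.6048, Y=-3109230.7194, Z=-5550289.7684
→ Helmert⁻¹: X=44188.8071, Y=-3109568.9068, Z=-5549876.9622
→ geod (Bowring, a=6378206.400): φ=-60.90148600°, λ=-89.18584800°, h=69.7410 m

φ=-60.901486°, λ=-89.185848°, h=69.741 m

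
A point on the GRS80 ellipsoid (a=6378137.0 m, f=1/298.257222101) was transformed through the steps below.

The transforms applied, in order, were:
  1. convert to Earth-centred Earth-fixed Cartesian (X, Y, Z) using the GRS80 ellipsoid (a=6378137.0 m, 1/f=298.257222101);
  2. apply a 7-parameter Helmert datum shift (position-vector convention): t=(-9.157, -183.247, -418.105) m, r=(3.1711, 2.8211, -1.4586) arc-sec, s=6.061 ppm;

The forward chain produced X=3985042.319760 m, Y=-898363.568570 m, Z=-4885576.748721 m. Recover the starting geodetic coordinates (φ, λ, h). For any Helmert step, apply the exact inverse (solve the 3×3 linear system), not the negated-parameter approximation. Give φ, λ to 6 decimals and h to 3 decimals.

start: X=3985042.3198, Y=-898363.5686, Z=-4885576.7487 m
→ Helmert⁻¹: X=3985100.4886, Y=-898221.7997, Z=-4885060.7212
→ geod (Bowring, a=6378137.000): φ=-50.28554800°, λ=-12.70192400°, h=2490.9890 m

φ=-50.285548°, λ=-12.701924°, h=2490.989 m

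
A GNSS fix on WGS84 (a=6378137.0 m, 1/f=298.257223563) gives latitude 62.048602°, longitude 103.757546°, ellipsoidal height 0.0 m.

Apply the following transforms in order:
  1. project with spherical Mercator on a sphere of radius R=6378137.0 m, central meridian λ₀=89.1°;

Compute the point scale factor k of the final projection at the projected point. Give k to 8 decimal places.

2.13345886

start: φ=62.048602°, λ=103.757546°, h=0.000 m
→ into merc (λ₀=89.1°): φ=62.04860200°, λ−λ₀=14.65754600°
scale k = 2.13345886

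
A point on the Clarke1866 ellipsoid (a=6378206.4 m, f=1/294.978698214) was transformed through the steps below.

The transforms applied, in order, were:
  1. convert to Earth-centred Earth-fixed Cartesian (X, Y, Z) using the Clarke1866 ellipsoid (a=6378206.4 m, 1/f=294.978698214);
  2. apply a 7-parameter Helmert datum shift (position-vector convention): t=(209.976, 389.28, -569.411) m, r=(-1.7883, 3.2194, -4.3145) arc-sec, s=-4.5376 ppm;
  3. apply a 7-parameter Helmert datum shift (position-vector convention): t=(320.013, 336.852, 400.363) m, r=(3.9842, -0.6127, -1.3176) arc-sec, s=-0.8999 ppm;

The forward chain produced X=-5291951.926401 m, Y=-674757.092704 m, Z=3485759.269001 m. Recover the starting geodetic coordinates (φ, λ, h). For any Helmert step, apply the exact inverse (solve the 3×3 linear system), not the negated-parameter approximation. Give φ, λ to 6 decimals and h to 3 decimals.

φ=33.336598°, λ=-172.725513°, h=1571.736 m

start: X=-5291951.9264, Y=-674757.0927, Z=3485759.2690 m
→ Helmert⁻¹: X=-5292262.0365, Y=-675061.0351, Z=3485390.8023
→ Helmert⁻¹: X=-5292536.3042, Y=-675594.3079, Z=3485887.5676
→ geod (Bowring, a=6378206.400): φ=33.33659800°, λ=-172.72551300°, h=1571.7360 m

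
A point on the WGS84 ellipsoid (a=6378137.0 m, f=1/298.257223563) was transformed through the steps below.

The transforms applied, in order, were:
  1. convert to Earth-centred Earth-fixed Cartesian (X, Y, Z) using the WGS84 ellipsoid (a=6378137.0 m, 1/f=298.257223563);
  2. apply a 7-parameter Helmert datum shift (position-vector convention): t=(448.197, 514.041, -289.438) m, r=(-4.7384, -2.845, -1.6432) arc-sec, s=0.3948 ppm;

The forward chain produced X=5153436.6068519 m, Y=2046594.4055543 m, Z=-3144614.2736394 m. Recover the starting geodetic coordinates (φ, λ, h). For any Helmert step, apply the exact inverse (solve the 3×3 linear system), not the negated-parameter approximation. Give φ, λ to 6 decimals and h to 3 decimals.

start: X=5153436.6069, Y=2046594.4056, Z=-3144614.2736 m
→ Helmert⁻¹: X=5152926.7047, Y=2046192.8406, Z=-3144347.6623
→ geod (Bowring, a=6378137.000): φ=-29.72422500°, λ=21.65769700°, h=977.6400 m

φ=-29.724225°, λ=21.657697°, h=977.640 m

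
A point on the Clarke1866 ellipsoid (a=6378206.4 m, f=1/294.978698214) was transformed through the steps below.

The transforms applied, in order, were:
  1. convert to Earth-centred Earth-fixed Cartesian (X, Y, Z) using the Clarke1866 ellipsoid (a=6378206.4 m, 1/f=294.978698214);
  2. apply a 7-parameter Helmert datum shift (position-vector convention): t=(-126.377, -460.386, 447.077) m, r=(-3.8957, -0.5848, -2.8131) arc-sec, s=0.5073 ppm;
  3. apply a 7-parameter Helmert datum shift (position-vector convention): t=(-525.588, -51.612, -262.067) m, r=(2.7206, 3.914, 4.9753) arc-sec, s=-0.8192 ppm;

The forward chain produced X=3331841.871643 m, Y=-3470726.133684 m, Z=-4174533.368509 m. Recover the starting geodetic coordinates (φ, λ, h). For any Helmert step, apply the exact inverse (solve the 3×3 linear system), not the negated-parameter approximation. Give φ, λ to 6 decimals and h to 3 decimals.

φ=-41.140570°, λ=-46.159616°, h=1052.824 m

start: X=3331841.8716, Y=-3470726.1337, Z=-4174533.3685 m
→ Helmert⁻¹: X=3332365.6776, Y=-3470812.8012, Z=-4174165.7079
→ Helmert⁻¹: X=3332525.8560, Y=-3470226.3579, Z=-4174685.6573
→ geod (Bowring, a=6378206.400): φ=-41.14057000°, λ=-46.15961600°, h=1052.8240 m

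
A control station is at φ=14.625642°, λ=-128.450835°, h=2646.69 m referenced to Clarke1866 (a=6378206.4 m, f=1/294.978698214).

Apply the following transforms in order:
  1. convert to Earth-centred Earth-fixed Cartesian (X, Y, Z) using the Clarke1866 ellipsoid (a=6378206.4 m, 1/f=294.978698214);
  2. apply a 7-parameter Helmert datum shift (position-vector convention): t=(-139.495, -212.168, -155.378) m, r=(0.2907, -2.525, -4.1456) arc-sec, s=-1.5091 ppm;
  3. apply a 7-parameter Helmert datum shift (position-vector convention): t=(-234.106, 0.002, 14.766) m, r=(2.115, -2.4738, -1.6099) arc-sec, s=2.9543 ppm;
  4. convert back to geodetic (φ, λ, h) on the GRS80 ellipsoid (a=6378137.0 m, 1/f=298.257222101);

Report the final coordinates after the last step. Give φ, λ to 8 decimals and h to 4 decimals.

start: φ=14.625642°, λ=-128.450835°, h=2646.690 m
→ ECEF (a=6378206.400, f=1/294.978698214): X=-3840141.8856, Y=-4836232.3709, Z=1600625.1016
→ Helmert 7p (PV): X=-3840392.3801, Y=-4836362.3157, Z=1600413.4829
→ Helmert 7p (PV): X=-3840694.7741, Y=-4836363.0377, Z=1600337.3266
→ geod (Bowring, a=6378137.000): φ=14.62106184°, λ=-128.45409818°, h=3060.0189 m

φ=14.62106184°, λ=-128.45409818°, h=3060.0189 m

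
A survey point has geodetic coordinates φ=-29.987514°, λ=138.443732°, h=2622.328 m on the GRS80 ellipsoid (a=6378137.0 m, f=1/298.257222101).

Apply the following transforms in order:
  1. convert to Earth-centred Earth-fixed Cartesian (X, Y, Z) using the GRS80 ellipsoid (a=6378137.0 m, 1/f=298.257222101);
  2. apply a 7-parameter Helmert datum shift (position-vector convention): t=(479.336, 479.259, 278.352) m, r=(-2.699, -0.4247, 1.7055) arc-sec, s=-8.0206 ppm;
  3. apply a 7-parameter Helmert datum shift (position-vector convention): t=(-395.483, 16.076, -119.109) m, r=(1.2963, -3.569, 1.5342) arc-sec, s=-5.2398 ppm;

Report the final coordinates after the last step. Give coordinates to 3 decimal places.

start: φ=-29.987514°, λ=138.443732°, h=2622.328 m
→ ECEF (a=6378137.000, f=1/298.257222101): X=-4139037.3990, Y=3669163.7220, Z=-3170485.6612
→ Helmert 7p (PV): X=-4138548.6757, Y=3669537.8429, Z=-3170238.4133
→ Helmert 7p (PV): X=-4138894.9131, Y=3669523.8325, Z=-3170389.4582

X=-4138894.913 m, Y=3669523.833 m, Z=-3170389.458 m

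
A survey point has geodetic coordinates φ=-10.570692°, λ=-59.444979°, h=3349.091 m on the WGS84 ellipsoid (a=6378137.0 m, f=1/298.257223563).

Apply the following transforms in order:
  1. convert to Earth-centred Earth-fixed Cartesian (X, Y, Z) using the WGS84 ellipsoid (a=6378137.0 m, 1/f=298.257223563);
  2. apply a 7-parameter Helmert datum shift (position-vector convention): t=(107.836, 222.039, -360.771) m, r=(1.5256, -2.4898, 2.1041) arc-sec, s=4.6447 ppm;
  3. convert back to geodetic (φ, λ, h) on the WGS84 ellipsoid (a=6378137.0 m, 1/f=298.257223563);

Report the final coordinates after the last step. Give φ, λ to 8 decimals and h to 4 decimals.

start: φ=-10.570692°, λ=-59.444979°, h=3349.091 m
→ ECEF (a=6378137.000, f=1/298.257223563): X=3189431.7171, Y=-5402709.9586, Z=-1162972.3855
→ Helmert 7p (PV): X=3189623.5183, Y=-5402471.8764, Z=-1163340.0190
→ geod (Bowring, a=6378137.000): φ=-10.57413574°, λ=-59.44236525°, h=3310.8580 m

φ=-10.57413574°, λ=-59.44236525°, h=3310.8580 m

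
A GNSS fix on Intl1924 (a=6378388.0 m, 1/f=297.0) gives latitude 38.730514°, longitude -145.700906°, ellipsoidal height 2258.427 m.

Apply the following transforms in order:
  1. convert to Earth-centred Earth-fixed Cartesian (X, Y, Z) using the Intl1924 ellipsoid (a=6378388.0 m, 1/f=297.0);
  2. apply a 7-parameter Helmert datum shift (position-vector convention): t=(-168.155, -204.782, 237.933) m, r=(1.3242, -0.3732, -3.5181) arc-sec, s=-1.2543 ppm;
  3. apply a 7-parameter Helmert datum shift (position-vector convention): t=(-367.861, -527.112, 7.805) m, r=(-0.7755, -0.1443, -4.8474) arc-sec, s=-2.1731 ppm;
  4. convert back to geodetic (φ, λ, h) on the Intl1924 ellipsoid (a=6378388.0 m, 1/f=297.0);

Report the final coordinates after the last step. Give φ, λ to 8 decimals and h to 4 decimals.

start: φ=38.730514°, λ=-145.700906°, h=2258.427 m
→ ECEF (a=6378388.000, f=1/297.0): X=-4117388.6330, Y=-2808596.6912, Z=3970501.5909
→ Helmert 7p (PV): X=-4117606.7115, Y=-2808753.2136, Z=3970709.0631
→ Helmert 7p (PV): X=-4118034.4104, Y=-2809162.5260, Z=3970715.9188
→ geod (Bowring, a=6378388.000): φ=38.72721801°, λ=-145.69971598°, h=3057.4399 m

φ=38.72721801°, λ=-145.69971598°, h=3057.4399 m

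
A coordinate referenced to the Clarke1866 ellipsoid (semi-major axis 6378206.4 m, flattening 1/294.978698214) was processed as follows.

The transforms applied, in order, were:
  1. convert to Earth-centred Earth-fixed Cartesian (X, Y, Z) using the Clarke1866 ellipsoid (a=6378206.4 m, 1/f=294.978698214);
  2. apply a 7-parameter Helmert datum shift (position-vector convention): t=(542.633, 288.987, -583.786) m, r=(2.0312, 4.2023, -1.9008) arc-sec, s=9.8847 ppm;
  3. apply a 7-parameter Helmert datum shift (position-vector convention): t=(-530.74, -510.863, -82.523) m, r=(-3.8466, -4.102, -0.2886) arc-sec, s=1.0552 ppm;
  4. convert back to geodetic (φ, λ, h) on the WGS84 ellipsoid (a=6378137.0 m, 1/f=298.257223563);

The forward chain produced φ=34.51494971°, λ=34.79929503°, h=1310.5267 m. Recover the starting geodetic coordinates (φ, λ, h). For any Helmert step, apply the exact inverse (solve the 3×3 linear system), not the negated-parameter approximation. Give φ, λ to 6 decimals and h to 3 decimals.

φ=34.521614°, λ=34.801689°, h=1721.594 m

start: φ=34.514950°, λ=34.799295°, h=1310.527 m
→ ECEF (a=6378137.000, f=1/298.257223563): X=4321074.9076, Y=3003146.4481, Z=3594401.1173
→ Helmert⁻¹: X=4321668.3679, Y=3003593.1560, Z=3594449.9157
→ Helmert⁻¹: X=4320982.1022, Y=3003349.7043, Z=3595056.6234
→ geod (Bowring, a=6378206.400): φ=34.52161400°, λ=34.80168900°, h=1721.5940 m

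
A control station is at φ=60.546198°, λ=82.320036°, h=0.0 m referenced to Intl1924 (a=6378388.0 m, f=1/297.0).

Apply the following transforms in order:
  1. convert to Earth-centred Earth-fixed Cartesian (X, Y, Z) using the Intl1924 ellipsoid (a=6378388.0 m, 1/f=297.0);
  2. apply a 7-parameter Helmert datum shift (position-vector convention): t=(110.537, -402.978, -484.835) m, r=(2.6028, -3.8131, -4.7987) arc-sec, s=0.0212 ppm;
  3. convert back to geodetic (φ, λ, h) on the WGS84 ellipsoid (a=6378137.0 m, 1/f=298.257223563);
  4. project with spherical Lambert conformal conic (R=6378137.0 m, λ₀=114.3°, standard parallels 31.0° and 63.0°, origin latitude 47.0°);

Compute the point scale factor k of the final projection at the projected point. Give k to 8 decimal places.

start: φ=60.546198°, λ=82.320036°, h=0.000 m
→ ECEF (a=6378388.000, f=1/297.0): X=420218.5308, Y=3116209.9784, Z=5530773.0588
→ Helmert 7p (PV): X=420299.3303, Y=3115727.4988, Z=5530335.4320
→ geod (Bowring, a=6378137.000): φ=60.54721563°, λ=82.31740164°, h=-429.0899 m
→ into lcc (λ₀=114.3°): φ=60.54721563°, λ−λ₀=-31.98259836°
scale k = 0.98742352

0.98742352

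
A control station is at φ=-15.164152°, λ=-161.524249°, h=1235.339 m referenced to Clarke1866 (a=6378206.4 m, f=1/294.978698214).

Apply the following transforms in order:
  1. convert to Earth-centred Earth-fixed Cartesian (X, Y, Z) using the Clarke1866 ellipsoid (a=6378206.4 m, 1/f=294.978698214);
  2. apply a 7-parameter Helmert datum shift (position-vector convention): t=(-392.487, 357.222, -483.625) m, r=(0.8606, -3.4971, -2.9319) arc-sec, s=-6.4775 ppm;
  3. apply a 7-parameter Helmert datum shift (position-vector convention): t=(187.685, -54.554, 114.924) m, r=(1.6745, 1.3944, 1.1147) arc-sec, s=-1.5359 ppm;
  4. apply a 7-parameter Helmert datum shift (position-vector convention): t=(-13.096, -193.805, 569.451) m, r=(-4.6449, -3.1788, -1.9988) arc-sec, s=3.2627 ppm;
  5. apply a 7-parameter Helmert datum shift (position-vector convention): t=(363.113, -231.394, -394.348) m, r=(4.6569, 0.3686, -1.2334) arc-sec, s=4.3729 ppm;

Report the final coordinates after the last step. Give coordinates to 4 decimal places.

start: φ=-15.164152°, λ=-161.524249°, h=1235.339 m
→ ECEF (a=6378206.400, f=1/294.978698214): X=-5841303.4010, Y=-1951724.2107, Z=-1657859.2575
→ Helmert 7p (PV): X=-5841657.6852, Y=-1951264.4002, Z=-1658439.3221
→ Helmert 7p (PV): X=-5841461.6944, Y=-1951334.0632, Z=-1658298.2007
→ Helmert 7p (PV): X=-5841487.2021, Y=-1951514.9718, Z=-1657780.2423
→ Helmert 7p (PV): X=-5841164.2654, Y=-1951682.5408, Z=-1658215.4608

X=-5841164.2654 m, Y=-1951682.5408 m, Z=-1658215.4608 m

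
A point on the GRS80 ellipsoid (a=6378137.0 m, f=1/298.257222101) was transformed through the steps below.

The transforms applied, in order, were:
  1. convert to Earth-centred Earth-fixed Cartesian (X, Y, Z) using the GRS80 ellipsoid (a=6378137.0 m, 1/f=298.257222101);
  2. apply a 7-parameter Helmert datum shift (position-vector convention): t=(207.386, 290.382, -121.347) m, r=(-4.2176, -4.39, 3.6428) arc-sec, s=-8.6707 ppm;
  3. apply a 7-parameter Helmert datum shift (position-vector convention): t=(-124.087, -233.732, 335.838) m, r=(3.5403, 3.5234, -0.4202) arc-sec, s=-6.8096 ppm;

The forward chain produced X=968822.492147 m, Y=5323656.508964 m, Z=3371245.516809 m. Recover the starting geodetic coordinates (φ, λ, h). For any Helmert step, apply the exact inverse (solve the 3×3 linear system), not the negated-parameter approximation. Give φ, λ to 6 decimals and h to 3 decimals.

start: X=968822.4921, Y=5323656.5090, Z=3371245.5168 m
→ Helmert⁻¹: X=968884.7506, Y=5323986.3255, Z=3370857.8038
→ Helmert⁻¹: X=968851.5319, Y=5323656.0629, Z=3371096.6149
→ geod (Bowring, a=6378137.000): φ=32.09566200°, λ=79.68563100°, h=3150.5750 m

φ=32.095662°, λ=79.685631°, h=3150.575 m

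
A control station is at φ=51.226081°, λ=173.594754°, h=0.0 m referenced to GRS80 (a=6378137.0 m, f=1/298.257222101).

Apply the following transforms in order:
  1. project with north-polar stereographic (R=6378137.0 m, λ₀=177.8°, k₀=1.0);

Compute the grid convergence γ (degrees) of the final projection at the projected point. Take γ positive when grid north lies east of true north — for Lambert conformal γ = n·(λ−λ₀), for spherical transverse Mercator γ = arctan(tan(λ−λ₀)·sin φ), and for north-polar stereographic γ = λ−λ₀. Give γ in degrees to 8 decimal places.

-4.20524600

start: φ=51.226081°, λ=173.594754°, h=0.000 m
→ into stereo (λ₀=177.8°): φ=51.22608100°, λ−λ₀=-4.20524600°
convergence γ = -4.20524600°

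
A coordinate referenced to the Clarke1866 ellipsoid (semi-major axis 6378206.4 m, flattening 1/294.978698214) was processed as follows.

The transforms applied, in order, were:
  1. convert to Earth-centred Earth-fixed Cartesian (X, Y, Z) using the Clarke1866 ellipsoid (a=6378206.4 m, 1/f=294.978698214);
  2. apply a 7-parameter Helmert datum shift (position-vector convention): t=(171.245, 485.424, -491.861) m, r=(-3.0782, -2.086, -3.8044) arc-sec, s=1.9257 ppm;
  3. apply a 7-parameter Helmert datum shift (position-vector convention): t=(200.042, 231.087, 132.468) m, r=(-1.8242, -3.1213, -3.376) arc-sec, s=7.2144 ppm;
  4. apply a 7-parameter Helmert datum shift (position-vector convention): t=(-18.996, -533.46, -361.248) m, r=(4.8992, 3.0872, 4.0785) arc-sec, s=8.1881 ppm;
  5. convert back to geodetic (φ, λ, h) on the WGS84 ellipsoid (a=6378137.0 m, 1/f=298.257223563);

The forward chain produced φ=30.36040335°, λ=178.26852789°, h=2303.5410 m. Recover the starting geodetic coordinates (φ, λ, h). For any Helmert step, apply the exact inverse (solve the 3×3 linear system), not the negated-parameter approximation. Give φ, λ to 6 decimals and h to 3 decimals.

φ=30.366892°, λ=178.271393°, h=2847.818 m

start: φ=30.360403°, λ=178.268528°, h=2303.541 m
→ ECEF (a=6378137.000, f=1/298.257223563): X=-5507643.3836, Y=166491.0582, Z=3206075.0184
→ Helmert⁻¹: X=-5507623.9743, Y=167208.2101, Z=3206323.6070
→ Helmert⁻¹: X=-5507738.4934, Y=166857.4156, Z=3206252.8299
→ Helmert⁻¹: X=-5507869.7667, Y=166222.2260, Z=3206796.6985
→ geod (Bowring, a=6378206.400): φ=30.36689200°, λ=178.27139300°, h=2847.8180 m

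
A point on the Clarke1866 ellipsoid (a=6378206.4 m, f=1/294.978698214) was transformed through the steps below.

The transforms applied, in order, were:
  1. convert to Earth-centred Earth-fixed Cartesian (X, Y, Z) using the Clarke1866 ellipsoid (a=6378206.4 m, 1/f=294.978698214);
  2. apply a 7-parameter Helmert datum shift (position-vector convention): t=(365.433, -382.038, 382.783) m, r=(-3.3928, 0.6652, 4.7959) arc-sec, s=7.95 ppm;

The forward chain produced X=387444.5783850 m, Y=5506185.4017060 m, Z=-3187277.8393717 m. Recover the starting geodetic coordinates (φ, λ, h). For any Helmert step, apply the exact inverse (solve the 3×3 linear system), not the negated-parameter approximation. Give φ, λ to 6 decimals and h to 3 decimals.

φ=-30.172453°, λ=85.977659°, h=1595.566 m

start: X=387444.5784, Y=5506185.4017, Z=-3187277.8394 m
→ Helmert⁻¹: X=387214.3821, Y=5506567.0908, Z=-3187543.4557
→ geod (Bowring, a=6378206.400): φ=-30.17245300°, λ=85.97765900°, h=1595.5660 m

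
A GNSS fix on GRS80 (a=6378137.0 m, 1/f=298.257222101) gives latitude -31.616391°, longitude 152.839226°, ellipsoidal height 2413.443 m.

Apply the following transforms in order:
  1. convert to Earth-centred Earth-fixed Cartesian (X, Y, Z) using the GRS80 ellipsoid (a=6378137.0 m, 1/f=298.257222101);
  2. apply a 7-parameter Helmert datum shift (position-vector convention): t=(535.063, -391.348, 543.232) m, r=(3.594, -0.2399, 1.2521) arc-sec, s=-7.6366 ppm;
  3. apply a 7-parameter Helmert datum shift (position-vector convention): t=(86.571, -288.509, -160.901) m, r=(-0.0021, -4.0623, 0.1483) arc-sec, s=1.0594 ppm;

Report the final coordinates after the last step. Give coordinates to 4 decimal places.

start: φ=-31.616391°, λ=152.839226°, h=2413.443 m
→ ECEF (a=6378137.000, f=1/298.257222101): X=-4838821.2007, Y=2482630.0288, Z=-3325548.9620
→ Helmert 7p (PV): X=-4838260.3880, Y=2482248.2935, Z=-3324942.7044
→ Helmert 7p (PV): X=-4838115.2439, Y=2481958.9017, Z=-3325202.4408

X=-4838115.2439 m, Y=2481958.9017 m, Z=-3325202.4408 m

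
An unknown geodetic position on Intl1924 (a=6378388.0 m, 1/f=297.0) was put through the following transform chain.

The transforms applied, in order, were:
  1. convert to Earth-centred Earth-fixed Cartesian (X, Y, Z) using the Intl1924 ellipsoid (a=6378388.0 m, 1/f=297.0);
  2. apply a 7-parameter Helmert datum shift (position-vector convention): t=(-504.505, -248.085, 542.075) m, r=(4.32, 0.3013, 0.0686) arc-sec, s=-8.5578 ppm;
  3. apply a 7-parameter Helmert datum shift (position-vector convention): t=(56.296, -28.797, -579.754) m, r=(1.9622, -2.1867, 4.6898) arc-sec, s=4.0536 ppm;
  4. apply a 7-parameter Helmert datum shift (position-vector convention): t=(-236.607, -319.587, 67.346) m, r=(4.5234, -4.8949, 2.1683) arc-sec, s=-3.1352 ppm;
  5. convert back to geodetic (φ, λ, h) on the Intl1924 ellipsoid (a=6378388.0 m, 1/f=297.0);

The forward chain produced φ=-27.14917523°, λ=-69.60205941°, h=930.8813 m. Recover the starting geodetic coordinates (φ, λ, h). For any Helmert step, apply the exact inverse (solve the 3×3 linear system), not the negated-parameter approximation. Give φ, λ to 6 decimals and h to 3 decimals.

start: φ=-27.149175°, λ=-69.602059°, h=930.881 m
→ ECEF (a=6378388.000, f=1/297.0): X=1979848.2882, Y=-5324237.3592, Z=-2893398.2713
→ Helmert⁻¹: X=1979966.4721, Y=-5324018.7302, Z=-2893404.9198
→ Helmert⁻¹: X=1979750.4312, Y=-5324040.8842, Z=-2892783.7800
→ Helmert⁻¹: X=1980274.3386, Y=-5323899.6140, Z=-2893236.2195
→ geod (Bowring, a=6378388.000): φ=-27.14856600°, λ=-69.59684400°, h=707.4030 m

φ=-27.148566°, λ=-69.596844°, h=707.403 m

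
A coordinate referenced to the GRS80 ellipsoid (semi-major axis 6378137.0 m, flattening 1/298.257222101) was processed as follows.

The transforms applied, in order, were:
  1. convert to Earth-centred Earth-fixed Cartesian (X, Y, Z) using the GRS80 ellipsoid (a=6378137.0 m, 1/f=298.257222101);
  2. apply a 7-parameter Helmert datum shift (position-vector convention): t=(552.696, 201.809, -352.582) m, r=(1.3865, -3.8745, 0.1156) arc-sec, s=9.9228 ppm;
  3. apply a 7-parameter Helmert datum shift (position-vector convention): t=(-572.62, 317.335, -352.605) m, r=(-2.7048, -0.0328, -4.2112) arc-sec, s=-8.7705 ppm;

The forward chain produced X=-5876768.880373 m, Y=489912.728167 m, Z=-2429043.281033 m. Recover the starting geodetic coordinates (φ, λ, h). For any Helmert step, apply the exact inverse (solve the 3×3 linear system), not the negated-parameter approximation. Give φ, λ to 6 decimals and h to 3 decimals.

φ=-22.515818°, λ=175.240631°, h=2469.465 m

start: X=-5876768.8804, Y=489912.7282, Z=-2429043.2810 m
→ Helmert⁻¹: X=-5876258.1783, Y=489511.5629, Z=-2428704.6235
→ Helmert⁻¹: X=-5876797.8982, Y=489291.8699, Z=-2428220.8443
→ geod (Bowring, a=6378137.000): φ=-22.51581800°, λ=175.24063100°, h=2469.4650 m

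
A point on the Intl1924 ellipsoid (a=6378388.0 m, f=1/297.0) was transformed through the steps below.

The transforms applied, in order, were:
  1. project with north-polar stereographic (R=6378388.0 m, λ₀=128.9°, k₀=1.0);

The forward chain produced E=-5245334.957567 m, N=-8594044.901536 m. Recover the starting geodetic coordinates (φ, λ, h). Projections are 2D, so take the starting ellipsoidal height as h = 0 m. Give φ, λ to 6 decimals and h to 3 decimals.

start: E=-5245334.9576, N=-8594044.9015 m
→ stereo⁻¹: φ=13.43525300°, λ=97.50239200°

φ=13.435253°, λ=97.502392°, h=0.000 m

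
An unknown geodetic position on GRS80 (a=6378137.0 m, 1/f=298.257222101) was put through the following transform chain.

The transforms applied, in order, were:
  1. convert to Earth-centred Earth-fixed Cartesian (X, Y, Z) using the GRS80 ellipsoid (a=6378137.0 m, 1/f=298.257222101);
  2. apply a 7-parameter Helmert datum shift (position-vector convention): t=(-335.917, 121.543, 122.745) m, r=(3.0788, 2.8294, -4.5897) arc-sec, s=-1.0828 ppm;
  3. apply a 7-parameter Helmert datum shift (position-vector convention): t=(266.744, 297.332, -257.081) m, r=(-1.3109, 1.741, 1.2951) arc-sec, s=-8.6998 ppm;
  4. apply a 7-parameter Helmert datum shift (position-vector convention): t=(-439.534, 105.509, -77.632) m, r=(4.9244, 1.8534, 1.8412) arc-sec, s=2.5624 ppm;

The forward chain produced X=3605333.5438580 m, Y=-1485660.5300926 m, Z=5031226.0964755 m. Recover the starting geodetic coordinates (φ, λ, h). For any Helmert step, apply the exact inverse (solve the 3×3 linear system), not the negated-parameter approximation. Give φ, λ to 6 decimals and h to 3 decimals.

φ=52.407531°, λ=-22.397767°, h=1313.515 m

start: X=3605333.5439, Y=-1485660.5301, Z=5031226.0965 m
→ Helmert⁻¹: X=3605705.3673, Y=-1485674.2984, Z=5031358.7047
→ Helmert⁻¹: X=3605418.1891, Y=-1486039.1744, Z=5031680.5477
→ Helmert⁻¹: X=3605722.0558, Y=-1486006.9895, Z=5031634.8925
→ geod (Bowring, a=6378137.000): φ=52.40753100°, λ=-22.39776700°, h=1313.5150 m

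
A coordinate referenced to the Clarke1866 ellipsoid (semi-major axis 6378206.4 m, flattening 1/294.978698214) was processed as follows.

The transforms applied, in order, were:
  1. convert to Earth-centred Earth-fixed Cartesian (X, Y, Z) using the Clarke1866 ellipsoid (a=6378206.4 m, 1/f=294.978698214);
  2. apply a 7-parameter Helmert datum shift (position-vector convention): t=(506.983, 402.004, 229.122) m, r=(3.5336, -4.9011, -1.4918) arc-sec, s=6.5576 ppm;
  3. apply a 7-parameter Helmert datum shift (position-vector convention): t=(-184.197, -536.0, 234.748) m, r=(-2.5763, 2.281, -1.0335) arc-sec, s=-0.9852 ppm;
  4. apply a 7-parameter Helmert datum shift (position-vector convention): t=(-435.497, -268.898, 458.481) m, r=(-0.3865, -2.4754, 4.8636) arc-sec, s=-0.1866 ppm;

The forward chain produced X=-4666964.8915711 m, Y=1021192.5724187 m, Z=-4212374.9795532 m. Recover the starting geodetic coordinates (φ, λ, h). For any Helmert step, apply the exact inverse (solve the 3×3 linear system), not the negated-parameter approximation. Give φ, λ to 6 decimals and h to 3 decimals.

φ=-41.601779°, λ=167.652213°, h=1100.009 m

start: X=-4666964.8916, Y=1021192.5724, Z=-4212374.9796 m
→ Helmert⁻¹: X=-4666556.7350, Y=1021579.5895, Z=-4212776.3287
→ Helmert⁻¹: X=-4666335.6663, Y=1022145.8377, Z=-4213054.0637
→ Helmert⁻¹: X=-4666919.5449, Y=1021631.2031, Z=-4213162.1671
→ geod (Bowring, a=6378206.400): φ=-41.60177900°, λ=167.65221300°, h=1100.0090 m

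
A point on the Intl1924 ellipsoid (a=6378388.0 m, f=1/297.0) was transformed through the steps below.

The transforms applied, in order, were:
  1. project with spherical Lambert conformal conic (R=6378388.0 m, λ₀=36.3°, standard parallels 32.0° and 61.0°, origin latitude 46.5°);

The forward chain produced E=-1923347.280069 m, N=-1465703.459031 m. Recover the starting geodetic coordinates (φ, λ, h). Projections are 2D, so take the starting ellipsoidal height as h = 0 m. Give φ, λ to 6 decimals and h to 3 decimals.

φ=30.785385°, λ=16.069647°, h=0.000 m

start: E=-1923347.2801, N=-1465703.4590 m
→ lcc⁻¹: φ=30.78538500°, λ=16.06964700°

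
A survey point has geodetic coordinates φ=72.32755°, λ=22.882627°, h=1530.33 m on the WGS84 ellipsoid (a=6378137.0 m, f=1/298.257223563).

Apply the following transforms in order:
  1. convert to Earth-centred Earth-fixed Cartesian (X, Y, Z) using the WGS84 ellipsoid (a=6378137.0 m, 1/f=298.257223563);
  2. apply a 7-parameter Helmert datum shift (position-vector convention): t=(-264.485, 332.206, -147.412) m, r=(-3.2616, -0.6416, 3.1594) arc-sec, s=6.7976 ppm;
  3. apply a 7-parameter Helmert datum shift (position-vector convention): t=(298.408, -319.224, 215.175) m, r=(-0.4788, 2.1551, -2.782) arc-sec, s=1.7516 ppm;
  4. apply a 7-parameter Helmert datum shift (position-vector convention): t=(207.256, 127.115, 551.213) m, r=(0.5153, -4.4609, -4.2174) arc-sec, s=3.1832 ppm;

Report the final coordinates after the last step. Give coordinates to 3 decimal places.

X=1789930.035 m, Y=755586.825 m, Z=6057043.541 m

start: φ=72.327550°, λ=22.882627°, h=1530.330 m
→ ECEF (a=6378137.000, f=1/298.257223563): X=1789740.3312, Y=755376.4859, Z=6056339.7416
→ Helmert 7p (PV): X=1789457.6031, Y=755837.0083, Z=6056227.1207
→ Helmert 7p (PV): X=1789832.6168, Y=755509.0311, Z=6056432.4526
→ Helmert 7p (PV): X=1789930.0346, Y=755586.8245, Z=6057043.5408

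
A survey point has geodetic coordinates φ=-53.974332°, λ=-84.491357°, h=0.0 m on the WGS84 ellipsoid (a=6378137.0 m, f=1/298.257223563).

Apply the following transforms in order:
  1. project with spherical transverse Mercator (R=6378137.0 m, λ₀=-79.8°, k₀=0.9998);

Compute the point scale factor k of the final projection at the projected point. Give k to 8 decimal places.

1.00095875

start: φ=-53.974332°, λ=-84.491357°, h=0.000 m
→ into tm (λ₀=-79.8°): φ=-53.97433200°, λ−λ₀=-4.69135700°
scale k = 1.00095875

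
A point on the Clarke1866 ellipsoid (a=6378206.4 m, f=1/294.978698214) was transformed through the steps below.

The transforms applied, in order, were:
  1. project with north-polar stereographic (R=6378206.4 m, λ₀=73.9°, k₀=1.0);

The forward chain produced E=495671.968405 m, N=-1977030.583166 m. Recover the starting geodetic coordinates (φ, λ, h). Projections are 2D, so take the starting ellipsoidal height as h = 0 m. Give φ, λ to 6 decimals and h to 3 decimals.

start: E=495671.9684, N=-1977030.5832 m
→ stereo⁻¹: φ=71.84402500°, λ=87.97481400°

φ=71.844025°, λ=87.974814°, h=0.000 m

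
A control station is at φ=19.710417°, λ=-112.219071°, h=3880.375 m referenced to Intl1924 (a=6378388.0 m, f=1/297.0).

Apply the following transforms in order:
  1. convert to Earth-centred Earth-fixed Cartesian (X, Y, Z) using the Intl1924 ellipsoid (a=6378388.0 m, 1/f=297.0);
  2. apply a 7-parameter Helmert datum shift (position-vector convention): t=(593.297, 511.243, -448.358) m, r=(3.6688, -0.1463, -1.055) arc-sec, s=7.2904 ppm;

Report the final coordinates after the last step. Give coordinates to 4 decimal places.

start: φ=19.710417°, λ=-112.219071°, h=3880.375 m
→ ECEF (a=6378388.000, f=1/297.0): X=-2272910.9714, Y=-5564303.3711, Z=2138880.3573
→ Helmert 7p (PV): X=-2272364.2224, Y=-5563859.1128, Z=2138347.0083

X=-2272364.2224 m, Y=-5563859.1128 m, Z=2138347.0083 m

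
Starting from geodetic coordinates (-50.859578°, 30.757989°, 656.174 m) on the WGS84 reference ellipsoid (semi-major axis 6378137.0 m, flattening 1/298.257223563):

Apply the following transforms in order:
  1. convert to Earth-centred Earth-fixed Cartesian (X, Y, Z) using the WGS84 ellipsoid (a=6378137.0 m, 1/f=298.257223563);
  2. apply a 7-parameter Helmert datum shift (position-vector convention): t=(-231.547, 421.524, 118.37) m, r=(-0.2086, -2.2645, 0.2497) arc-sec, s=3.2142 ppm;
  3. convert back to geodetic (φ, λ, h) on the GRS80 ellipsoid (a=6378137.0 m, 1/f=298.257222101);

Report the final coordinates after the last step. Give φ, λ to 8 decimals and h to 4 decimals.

φ=-50.85827971°, λ=30.76443060°, h=595.1345 m

start: φ=-50.859578°, λ=30.757989°, h=656.174 m
→ ECEF (a=6378137.000, f=1/298.257223563): X=3467050.2328, Y=2063332.7230, Z=-4924207.7438
→ Helmert 7p (PV): X=3466881.3929, Y=2063760.0961, Z=-4924069.2244
→ geod (Bowring, a=6378137.000): φ=-50.85827971°, λ=30.76443060°, h=595.1345 m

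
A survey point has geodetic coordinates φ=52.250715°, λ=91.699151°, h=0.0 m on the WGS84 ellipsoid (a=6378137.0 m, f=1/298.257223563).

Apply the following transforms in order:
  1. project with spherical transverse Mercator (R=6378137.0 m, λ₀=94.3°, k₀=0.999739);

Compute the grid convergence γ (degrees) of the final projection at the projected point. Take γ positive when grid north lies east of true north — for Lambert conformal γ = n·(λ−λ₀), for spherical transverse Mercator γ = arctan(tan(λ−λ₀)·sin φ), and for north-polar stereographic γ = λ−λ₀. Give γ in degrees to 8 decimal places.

-2.05701349

start: φ=52.250715°, λ=91.699151°, h=0.000 m
→ into tm (λ₀=94.3°): φ=52.25071500°, λ−λ₀=-2.60084900°
convergence γ = -2.05701349°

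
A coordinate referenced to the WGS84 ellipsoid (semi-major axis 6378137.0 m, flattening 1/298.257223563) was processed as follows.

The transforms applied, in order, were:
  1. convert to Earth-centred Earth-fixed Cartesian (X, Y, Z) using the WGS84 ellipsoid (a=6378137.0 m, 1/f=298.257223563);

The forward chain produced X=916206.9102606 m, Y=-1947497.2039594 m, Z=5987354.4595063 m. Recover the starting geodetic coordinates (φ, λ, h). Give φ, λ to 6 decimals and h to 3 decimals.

φ=70.350347°, λ=-64.805196°, h=3247.689 m

start: X=916206.9103, Y=-1947497.2040, Z=5987354.4595 m
→ geod (Bowring, a=6378137.000): φ=70.35034700°, λ=-64.80519600°, h=3247.6890 m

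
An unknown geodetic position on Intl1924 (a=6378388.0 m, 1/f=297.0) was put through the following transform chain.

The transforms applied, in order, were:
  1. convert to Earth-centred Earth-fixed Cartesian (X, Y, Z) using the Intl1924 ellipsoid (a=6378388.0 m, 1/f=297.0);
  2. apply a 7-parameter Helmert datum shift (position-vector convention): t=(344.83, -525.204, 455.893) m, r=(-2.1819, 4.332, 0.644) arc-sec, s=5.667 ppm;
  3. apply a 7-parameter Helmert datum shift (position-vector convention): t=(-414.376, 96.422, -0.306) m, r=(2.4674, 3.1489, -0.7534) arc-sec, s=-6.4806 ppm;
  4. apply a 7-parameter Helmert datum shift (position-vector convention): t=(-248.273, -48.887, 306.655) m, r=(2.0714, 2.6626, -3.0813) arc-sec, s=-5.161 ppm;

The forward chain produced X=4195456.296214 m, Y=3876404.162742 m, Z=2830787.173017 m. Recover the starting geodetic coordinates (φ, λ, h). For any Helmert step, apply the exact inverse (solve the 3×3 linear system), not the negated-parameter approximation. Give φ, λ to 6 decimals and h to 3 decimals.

start: X=4195456.2962, Y=3876404.1627, Z=2830787.1730 m
→ Helmert⁻¹: X=4195631.7750, Y=3876564.1581, Z=2830510.3560
→ Helmert⁻¹: X=4196015.9727, Y=3876542.0443, Z=2830546.6908
→ Helmert⁻¹: X=4195600.0304, Y=3877002.2392, Z=2830203.8878
→ geod (Bowring, a=6378388.000): φ=26.50916200°, λ=42.73990600°, h=1146.7500 m

φ=26.509162°, λ=42.739906°, h=1146.750 m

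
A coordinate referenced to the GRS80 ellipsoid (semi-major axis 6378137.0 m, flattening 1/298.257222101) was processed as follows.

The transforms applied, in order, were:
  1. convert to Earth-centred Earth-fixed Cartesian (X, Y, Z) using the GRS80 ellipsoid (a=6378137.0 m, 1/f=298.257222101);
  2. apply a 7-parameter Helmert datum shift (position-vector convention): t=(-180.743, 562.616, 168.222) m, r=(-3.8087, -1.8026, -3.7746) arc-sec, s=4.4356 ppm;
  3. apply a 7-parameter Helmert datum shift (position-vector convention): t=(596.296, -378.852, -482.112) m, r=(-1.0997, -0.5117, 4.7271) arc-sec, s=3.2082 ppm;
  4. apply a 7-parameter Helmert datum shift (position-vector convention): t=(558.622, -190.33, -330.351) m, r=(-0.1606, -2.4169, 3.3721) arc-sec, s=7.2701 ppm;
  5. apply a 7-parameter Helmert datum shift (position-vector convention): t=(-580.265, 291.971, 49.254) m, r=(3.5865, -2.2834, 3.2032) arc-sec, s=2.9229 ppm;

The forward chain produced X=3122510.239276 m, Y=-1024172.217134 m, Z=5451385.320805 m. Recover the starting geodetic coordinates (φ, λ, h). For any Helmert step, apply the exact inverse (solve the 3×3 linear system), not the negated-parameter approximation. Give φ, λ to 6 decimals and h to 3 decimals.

φ=59.090534°, λ=-18.167908°, h=3083.893 m

start: X=3122510.2393, Y=-1024172.2171, Z=5451385.3208 m
→ Helmert⁻¹: X=3123125.8143, Y=-1024414.9081, Z=5451303.3718
→ Helmert⁻¹: X=3122591.6243, Y=-1024272.4259, Z=5451556.7028
→ Helmert⁻¹: X=3121975.3702, Y=-1023990.9047, Z=5452008.1192
→ Helmert⁻¹: X=3122208.6588, Y=-1024592.5080, Z=5451769.5102
→ geod (Bowring, a=6378137.000): φ=59.09053400°, λ=-18.16790800°, h=3083.8930 m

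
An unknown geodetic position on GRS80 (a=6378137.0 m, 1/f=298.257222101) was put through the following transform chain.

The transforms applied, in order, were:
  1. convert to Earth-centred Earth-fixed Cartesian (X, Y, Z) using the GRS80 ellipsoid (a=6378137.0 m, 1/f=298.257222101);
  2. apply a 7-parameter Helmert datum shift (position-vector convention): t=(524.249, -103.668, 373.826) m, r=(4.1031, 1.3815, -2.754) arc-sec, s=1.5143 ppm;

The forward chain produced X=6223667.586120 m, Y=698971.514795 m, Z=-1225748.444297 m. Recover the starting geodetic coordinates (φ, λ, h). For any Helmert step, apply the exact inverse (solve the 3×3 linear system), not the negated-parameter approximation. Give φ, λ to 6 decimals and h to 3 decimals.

start: X=6223667.5861, Y=698971.5148, Z=-1225748.4443 m
→ Helmert⁻¹: X=6223132.7908, Y=699132.8241, Z=-1226092.6403
→ geod (Bowring, a=6378137.000): φ=-11.15056300°, λ=6.40997100°, h=3837.3790 m

φ=-11.150563°, λ=6.409971°, h=3837.379 m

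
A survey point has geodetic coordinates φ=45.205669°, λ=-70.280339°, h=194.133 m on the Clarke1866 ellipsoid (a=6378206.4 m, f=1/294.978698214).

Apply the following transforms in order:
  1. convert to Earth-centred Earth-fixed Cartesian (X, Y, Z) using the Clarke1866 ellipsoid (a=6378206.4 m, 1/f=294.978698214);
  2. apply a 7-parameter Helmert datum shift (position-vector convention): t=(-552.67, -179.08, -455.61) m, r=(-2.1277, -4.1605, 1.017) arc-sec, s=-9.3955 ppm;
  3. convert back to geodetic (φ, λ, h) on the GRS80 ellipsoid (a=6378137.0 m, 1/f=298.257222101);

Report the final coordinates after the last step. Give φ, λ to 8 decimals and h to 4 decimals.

φ=45.20170185°, λ=-70.28833632°, h=-251.4331 m

start: φ=45.205669°, λ=-70.280339°, h=194.133 m
→ ECEF (a=6378206.400, f=1/294.978698214): X=1518945.8406, Y=-4237668.6947, Z=4503416.0552
→ Helmert 7p (PV): X=1518308.9571, Y=-4237754.0165, Z=4502992.4840
→ geod (Bowring, a=6378137.000): φ=45.20170185°, λ=-70.28833632°, h=-251.4331 m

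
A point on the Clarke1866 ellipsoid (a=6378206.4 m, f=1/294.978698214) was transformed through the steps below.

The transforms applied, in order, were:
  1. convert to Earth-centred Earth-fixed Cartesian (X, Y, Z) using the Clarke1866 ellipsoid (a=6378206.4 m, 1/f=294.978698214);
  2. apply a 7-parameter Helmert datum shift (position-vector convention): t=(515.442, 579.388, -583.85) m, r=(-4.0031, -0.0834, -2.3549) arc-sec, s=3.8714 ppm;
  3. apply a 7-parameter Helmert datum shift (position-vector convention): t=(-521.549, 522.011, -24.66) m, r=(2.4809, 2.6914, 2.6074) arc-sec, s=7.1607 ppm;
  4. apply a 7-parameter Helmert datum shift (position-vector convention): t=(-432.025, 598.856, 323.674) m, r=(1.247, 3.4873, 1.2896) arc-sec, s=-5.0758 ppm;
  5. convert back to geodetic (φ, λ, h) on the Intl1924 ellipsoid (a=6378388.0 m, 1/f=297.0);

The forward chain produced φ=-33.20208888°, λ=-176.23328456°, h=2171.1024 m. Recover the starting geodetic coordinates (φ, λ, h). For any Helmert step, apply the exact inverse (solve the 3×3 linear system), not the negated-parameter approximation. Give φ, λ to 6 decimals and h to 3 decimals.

start: φ=-33.202089°, λ=-176.233285°, h=2171.102 m
→ ECEF (a=6378388.000, f=1/297.0): X=-5332739.5856, Y=-351088.7026, Z=-3473975.5267
→ Helmert⁻¹: X=-5332278.0838, Y=-351677.0104, Z=-3474404.8618
→ Helmert⁻¹: X=-5331677.4726, Y=-352170.8910, Z=-3474420.6564
→ Helmert⁻¹: X=-5332169.6490, Y=-352742.3715, Z=-3473828.0477
→ geod (Bowring, a=6378206.400): φ=-33.20445500°, λ=-176.21519100°, h=1931.0510 m

φ=-33.204455°, λ=-176.215191°, h=1931.051 m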